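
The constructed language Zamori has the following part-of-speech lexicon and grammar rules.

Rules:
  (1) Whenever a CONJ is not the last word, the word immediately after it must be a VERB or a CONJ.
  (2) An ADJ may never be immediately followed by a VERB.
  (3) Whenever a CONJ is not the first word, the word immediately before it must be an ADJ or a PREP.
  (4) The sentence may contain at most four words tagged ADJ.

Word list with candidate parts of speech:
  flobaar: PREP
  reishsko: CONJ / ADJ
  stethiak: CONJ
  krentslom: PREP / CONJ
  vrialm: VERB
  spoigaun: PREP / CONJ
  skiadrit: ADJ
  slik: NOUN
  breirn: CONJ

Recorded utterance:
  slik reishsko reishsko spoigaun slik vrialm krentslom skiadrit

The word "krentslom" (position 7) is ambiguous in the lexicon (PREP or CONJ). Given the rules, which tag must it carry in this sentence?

Candidates per position — 1:slik {NOUN}; 2:reishsko {CONJ,ADJ}; 3:reishsko {CONJ,ADJ}; 4:spoigaun {PREP,CONJ}; 5:slik {NOUN}; 6:vrialm {VERB}; 7:krentslom {PREP,CONJ}; 8:skiadrit {ADJ}.
At position 2, choosing CONJ makes rule 1 impossible to satisfy; hence ADJ.
At position 3, choosing CONJ makes rule 1 impossible to satisfy; hence ADJ.
At position 4, choosing CONJ makes rule 1 impossible to satisfy; hence PREP.
At position 7, choosing CONJ makes rule 1 impossible to satisfy; hence PREP.
So the tagging must be: NOUN ADJ ADJ PREP NOUN VERB PREP ADJ.
Rule-by-rule: rule 1 holds; rule 2 holds; rule 3 holds; rule 4 holds.

PREP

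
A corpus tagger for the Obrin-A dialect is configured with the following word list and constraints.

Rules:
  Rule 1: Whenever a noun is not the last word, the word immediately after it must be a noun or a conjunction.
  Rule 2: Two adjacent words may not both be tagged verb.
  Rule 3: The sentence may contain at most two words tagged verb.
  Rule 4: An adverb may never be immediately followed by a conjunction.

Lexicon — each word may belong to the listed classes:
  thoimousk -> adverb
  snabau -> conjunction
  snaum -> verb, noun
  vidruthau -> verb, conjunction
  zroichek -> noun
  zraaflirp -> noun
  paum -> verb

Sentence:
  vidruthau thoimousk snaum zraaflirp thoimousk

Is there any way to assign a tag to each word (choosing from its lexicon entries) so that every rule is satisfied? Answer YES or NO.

NO

Candidates per position — 1:vidruthau {verb,conjunction}; 2:thoimousk {adverb}; 3:snaum {verb,noun}; 4:zraaflirp {noun}; 5:thoimousk {adverb}.
Rule 1 cannot be satisfied by any choice of tags from the lexicon.
So there is no consistent tagging.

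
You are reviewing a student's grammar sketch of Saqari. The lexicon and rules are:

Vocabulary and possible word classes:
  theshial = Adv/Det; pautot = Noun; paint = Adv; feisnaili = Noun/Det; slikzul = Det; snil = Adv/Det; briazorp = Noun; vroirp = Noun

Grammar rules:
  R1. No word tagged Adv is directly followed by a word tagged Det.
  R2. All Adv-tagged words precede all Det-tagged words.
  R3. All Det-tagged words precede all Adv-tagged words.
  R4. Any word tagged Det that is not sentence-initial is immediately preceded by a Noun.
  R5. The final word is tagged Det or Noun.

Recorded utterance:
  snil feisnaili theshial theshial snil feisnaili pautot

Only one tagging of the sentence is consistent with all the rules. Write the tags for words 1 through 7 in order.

Candidates per position — 1:snil {Adv,Det}; 2:feisnaili {Noun,Det}; 3:theshial {Adv,Det}; 4:theshial {Adv,Det}; 5:snil {Adv,Det}; 6:feisnaili {Noun,Det}; 7:pautot {Noun}.
Position 2: tagging it Det would leave rule 4 unsatisfiable, so it must be Noun.
Position 4: tagging it Det would leave rule 4 unsatisfiable, so it must be Adv.
Position 5: tagging it Det would leave rule 1 unsatisfiable, so it must be Adv.
Position 6: tagging it Det would leave rule 1 unsatisfiable, so it must be Noun.
Position 1: tagging it Det would leave rule 2 unsatisfiable, so it must be Adv.
Position 3: tagging it Det would leave rule 2 unsatisfiable, so it must be Adv.
The unique satisfying tagging is: Adv Noun Adv Adv Adv Noun Noun.
Checking: rule 1 holds; rule 2 holds; rule 3 holds; rule 4 holds; rule 5 holds.

Adv Noun Adv Adv Adv Noun Noun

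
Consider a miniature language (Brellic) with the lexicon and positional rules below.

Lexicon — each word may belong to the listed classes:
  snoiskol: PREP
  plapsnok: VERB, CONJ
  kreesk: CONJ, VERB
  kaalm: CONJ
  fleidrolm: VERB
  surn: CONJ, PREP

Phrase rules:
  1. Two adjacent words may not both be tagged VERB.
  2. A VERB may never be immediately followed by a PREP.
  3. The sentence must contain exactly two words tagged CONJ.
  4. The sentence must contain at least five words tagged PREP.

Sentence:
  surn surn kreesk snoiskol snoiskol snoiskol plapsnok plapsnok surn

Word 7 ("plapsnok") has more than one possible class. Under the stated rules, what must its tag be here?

VERB

Candidates per position — 1:surn {CONJ,PREP}; 2:surn {CONJ,PREP}; 3:kreesk {CONJ,VERB}; 4:snoiskol {PREP}; 5:snoiskol {PREP}; 6:snoiskol {PREP}; 7:plapsnok {VERB,CONJ}; 8:plapsnok {VERB,CONJ}; 9:surn {CONJ,PREP}.
Position 3: tagging it VERB would leave rule 2 unsatisfiable, so it must be CONJ.
Position 7: the remaining choice is settled jointly with positions 1, 2, 8, 9 — only VERB at position 7 is part of a tagging that satisfies every rule.
That leaves exactly one tagging: PREP PREP CONJ PREP PREP PREP VERB CONJ PREP.
Check: rule 1 holds; rule 2 holds; rule 3 holds; rule 4 holds.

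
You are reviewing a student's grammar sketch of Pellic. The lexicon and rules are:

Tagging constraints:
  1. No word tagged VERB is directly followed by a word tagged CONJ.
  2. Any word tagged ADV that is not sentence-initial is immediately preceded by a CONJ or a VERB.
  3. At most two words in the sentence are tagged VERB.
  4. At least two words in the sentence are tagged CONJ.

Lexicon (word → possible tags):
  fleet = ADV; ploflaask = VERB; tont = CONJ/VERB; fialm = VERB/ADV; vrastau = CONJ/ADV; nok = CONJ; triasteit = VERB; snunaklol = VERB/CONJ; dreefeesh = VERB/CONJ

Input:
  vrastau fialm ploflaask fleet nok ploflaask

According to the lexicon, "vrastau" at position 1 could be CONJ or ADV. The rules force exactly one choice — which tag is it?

CONJ

Candidates per position — 1:vrastau {CONJ,ADV}; 2:fialm {VERB,ADV}; 3:ploflaask {VERB}; 4:fleet {ADV}; 5:nok {CONJ}; 6:ploflaask {VERB}.
Word 1 cannot be ADV — rule 4 would then fail for every completion. It is CONJ.
Word 2 cannot be VERB — rule 3 would then fail for every completion. It is ADV.
That leaves exactly one tagging: CONJ ADV VERB ADV CONJ VERB.
Check: rule 1 ok; rule 2 ok; rule 3 ok; rule 4 ok.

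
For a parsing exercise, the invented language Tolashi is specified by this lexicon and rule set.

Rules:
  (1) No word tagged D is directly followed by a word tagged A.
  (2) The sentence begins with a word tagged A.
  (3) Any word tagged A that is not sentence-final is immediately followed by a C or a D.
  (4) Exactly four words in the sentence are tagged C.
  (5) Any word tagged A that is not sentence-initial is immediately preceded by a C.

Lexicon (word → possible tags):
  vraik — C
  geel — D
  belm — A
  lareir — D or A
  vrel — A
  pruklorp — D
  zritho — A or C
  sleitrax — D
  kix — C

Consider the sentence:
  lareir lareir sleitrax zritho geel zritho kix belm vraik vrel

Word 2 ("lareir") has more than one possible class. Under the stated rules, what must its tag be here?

Candidates per position — 1:lareir {D,A}; 2:lareir {D,A}; 3:sleitrax {D}; 4:zritho {A,C}; 5:geel {D}; 6:zritho {A,C}; 7:kix {C}; 8:belm {A}; 9:vraik {C}; 10:vrel {A}.
Word 1 cannot be D — rule 2 would then fail for every completion. It is A.
Word 2 cannot be A — rule 3 would then fail for every completion. It is D.
Word 4 cannot be A — rule 1 would then fail for every completion. It is C.
Word 6 cannot be A — rule 1 would then fail for every completion. It is C.
The unique satisfying tagging is: A D D C D C C A C A.
Rule-by-rule: rule 1 ✓; rule 2 ✓; rule 3 ✓; rule 4 ✓; rule 5 ✓.

D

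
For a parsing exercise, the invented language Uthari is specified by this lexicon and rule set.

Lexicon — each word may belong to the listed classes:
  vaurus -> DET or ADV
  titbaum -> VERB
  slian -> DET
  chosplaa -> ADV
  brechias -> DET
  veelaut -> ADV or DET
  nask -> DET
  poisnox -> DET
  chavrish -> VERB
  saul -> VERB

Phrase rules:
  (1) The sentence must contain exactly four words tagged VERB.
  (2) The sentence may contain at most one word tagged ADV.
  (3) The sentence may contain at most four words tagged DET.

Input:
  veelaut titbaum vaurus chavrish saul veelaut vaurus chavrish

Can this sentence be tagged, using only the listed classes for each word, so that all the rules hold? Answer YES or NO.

Candidates per position — 1:veelaut {ADV,DET}; 2:titbaum {VERB}; 3:vaurus {DET,ADV}; 4:chavrish {VERB}; 5:saul {VERB}; 6:veelaut {ADV,DET}; 7:vaurus {DET,ADV}; 8:chavrish {VERB}.
One satisfying assignment: DET VERB DET VERB VERB DET DET VERB.
Verifying each rule — rule 1 ok; rule 2 ok; rule 3 ok.

YES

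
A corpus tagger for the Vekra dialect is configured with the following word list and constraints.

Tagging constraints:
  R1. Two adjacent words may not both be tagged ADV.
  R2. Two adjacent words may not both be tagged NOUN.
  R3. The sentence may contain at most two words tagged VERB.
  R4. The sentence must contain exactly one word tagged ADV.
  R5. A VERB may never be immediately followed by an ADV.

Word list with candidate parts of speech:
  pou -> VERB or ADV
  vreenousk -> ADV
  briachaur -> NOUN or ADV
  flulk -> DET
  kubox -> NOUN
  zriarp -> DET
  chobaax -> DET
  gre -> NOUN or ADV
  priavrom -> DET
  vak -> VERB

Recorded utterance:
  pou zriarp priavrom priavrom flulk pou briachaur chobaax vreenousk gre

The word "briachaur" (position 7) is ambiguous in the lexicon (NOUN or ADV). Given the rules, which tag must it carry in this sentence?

NOUN

Candidates per position — 1:pou {VERB,ADV}; 2:zriarp {DET}; 3:priavrom {DET}; 4:priavrom {DET}; 5:flulk {DET}; 6:pou {VERB,ADV}; 7:briachaur {NOUN,ADV}; 8:chobaax {DET}; 9:vreenousk {ADV}; 10:gre {NOUN,ADV}.
At position 1, choosing ADV makes rule 4 impossible to satisfy; hence VERB.
At position 6, choosing ADV makes rule 4 impossible to satisfy; hence VERB.
At position 7, choosing ADV makes rule 4 impossible to satisfy; hence NOUN.
At position 10, choosing ADV makes rule 1 impossible to satisfy; hence NOUN.
The only consistent sequence is: VERB DET DET DET DET VERB NOUN DET ADV NOUN.
Check: rule 1 holds; rule 2 holds; rule 3 holds; rule 4 holds; rule 5 holds.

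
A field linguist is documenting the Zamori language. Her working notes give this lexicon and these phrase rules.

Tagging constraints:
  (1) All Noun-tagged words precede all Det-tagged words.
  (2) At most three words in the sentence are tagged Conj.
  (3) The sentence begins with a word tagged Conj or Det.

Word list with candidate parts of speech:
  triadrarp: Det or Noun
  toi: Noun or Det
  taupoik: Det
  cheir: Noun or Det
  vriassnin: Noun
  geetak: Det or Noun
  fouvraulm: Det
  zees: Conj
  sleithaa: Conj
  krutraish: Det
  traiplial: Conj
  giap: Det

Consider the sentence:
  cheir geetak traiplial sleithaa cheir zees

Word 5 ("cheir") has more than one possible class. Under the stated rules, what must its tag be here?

Det

Candidates per position — 1:cheir {Noun,Det}; 2:geetak {Det,Noun}; 3:traiplial {Conj}; 4:sleithaa {Conj}; 5:cheir {Noun,Det}; 6:zees {Conj}.
If word 1 were Noun, no tagging could satisfy rule 3; so word 1 is Det.
If word 2 were Noun, no tagging could satisfy rule 1; so word 2 is Det.
If word 5 were Noun, no tagging could satisfy rule 1; so word 5 is Det.
So the tagging must be: Det Det Conj Conj Det Conj.
Check: rule 1 ✓; rule 2 ✓; rule 3 ✓.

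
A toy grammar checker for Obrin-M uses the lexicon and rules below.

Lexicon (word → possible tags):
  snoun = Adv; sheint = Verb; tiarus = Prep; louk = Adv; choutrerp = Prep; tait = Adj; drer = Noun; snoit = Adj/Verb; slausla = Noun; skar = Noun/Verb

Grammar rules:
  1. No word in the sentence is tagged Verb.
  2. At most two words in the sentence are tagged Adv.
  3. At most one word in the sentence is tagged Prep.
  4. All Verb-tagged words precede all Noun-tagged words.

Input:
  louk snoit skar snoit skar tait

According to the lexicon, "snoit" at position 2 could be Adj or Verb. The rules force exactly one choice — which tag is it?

Adj

Candidates per position — 1:louk {Adv}; 2:snoit {Adj,Verb}; 3:skar {Noun,Verb}; 4:snoit {Adj,Verb}; 5:skar {Noun,Verb}; 6:tait {Adj}.
Word 2 cannot be Verb — rule 1 would then fail for every completion. It is Adj.
Word 3 cannot be Verb — rule 1 would then fail for every completion. It is Noun.
Word 4 cannot be Verb — rule 1 would then fail for every completion. It is Adj.
Word 5 cannot be Verb — rule 1 would then fail for every completion. It is Noun.
The only consistent sequence is: Adv Adj Noun Adj Noun Adj.
Check: rule 1 satisfied; rule 2 satisfied; rule 3 satisfied; rule 4 satisfied.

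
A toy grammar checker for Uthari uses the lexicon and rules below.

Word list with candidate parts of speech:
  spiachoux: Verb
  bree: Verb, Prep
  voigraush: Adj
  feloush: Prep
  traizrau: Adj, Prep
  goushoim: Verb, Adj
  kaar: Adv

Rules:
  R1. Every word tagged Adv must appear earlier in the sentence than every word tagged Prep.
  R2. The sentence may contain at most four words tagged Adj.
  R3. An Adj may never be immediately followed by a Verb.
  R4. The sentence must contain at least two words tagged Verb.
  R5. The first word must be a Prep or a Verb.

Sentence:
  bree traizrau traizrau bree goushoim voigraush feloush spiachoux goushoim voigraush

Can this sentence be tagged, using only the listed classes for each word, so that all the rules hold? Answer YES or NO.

Candidates per position — 1:bree {Verb,Prep}; 2:traizrau {Adj,Prep}; 3:traizrau {Adj,Prep}; 4:bree {Verb,Prep}; 5:goushoim {Verb,Adj}; 6:voigraush {Adj}; 7:feloush {Prep}; 8:spiachoux {Verb}; 9:goushoim {Verb,Adj}; 10:voigraush {Adj}.
One satisfying assignment: Prep Prep Prep Prep Adj Adj Prep Verb Verb Adj.
Checking: rule 1 holds; rule 2 holds; rule 3 holds; rule 4 holds; rule 5 holds.

YES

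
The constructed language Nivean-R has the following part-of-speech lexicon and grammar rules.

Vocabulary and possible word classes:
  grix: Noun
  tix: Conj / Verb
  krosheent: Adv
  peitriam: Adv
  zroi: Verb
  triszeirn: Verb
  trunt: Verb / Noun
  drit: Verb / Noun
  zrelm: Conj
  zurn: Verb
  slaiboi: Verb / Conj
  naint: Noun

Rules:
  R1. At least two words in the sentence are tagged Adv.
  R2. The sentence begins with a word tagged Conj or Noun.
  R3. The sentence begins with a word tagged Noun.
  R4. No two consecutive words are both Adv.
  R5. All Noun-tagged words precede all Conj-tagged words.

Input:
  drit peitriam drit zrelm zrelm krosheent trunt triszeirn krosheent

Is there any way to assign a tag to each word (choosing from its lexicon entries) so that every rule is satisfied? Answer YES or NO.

Candidates per position — 1:drit {Verb,Noun}; 2:peitriam {Adv}; 3:drit {Verb,Noun}; 4:zrelm {Conj}; 5:zrelm {Conj}; 6:krosheent {Adv}; 7:trunt {Verb,Noun}; 8:triszeirn {Verb}; 9:krosheent {Adv}.
One satisfying assignment: Noun Adv Verb Conj Conj Adv Verb Verb Adv.
Checking: rule 1 holds; rule 2 holds; rule 3 holds; rule 4 holds; rule 5 holds.

YES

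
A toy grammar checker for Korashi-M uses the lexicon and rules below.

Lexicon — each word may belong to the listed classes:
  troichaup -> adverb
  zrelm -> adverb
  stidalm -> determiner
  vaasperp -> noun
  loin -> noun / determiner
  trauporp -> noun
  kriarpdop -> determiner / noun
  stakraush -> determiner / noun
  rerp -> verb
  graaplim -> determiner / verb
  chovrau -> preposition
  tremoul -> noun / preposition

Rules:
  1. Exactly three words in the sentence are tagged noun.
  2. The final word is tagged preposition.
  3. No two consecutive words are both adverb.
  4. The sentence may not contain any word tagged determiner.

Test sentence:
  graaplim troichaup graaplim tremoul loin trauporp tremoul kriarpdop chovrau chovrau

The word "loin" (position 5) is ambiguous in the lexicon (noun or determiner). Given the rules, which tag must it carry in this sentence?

Candidates per position — 1:graaplim {determiner,verb}; 2:troichaup {adverb}; 3:graaplim {determiner,verb}; 4:tremoul {noun,preposition}; 5:loin {noun,determiner}; 6:trauporp {noun}; 7:tremoul {noun,preposition}; 8:kriarpdop {determiner,noun}; 9:chovrau {preposition}; 10:chovrau {preposition}.
At position 1, choosing determiner makes rule 4 impossible to satisfy; hence verb.
At position 3, choosing determiner makes rule 4 impossible to satisfy; hence verb.
At position 5, choosing determiner makes rule 4 impossible to satisfy; hence noun.
At position 8, choosing determiner makes rule 4 impossible to satisfy; hence noun.
At position 4, choosing noun makes rule 1 impossible to satisfy; hence preposition.
At position 7, choosing noun makes rule 1 impossible to satisfy; hence preposition.
The only consistent sequence is: verb adverb verb preposition noun noun preposition noun preposition preposition.
Verifying each rule — rule 1 satisfied; rule 2 satisfied; rule 3 satisfied; rule 4 satisfied.

noun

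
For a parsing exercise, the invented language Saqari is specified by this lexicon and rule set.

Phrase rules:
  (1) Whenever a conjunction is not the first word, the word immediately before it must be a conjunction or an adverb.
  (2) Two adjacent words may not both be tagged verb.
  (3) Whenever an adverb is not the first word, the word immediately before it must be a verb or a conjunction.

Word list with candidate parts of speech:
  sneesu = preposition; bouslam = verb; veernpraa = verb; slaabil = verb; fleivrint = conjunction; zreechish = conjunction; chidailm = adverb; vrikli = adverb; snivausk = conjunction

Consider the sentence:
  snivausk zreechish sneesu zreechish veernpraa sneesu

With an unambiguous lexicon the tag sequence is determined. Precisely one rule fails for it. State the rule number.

Fixed tagging: conjunction conjunction preposition conjunction verb preposition.
Checking each rule: R1 fail, R2 pass, R3 pass.
Only rule 1 fails.

1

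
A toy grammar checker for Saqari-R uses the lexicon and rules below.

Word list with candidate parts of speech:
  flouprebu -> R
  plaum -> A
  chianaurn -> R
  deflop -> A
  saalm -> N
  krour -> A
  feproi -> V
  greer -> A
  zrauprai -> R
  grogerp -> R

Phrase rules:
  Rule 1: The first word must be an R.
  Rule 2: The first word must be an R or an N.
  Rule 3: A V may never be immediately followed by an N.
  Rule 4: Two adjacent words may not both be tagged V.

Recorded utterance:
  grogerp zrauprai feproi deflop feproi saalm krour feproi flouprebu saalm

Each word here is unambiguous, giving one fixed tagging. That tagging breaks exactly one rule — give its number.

3

Fixed tagging: R R V A V N A V R N.
Checking each rule: R1 ok, R2 ok, R3 fails, R4 ok.
Only rule 3 fails.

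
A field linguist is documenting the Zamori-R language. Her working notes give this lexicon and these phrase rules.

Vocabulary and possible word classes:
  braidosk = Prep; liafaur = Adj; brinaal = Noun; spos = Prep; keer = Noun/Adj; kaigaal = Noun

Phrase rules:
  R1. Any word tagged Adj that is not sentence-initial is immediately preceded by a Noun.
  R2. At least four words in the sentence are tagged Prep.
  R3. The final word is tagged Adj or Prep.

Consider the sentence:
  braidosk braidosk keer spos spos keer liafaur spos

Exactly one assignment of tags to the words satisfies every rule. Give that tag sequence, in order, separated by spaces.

Candidates per position — 1:braidosk {Prep}; 2:braidosk {Prep}; 3:keer {Noun,Adj}; 4:spos {Prep}; 5:spos {Prep}; 6:keer {Noun,Adj}; 7:liafaur {Adj}; 8:spos {Prep}.
If word 3 were Adj, no tagging could satisfy rule 1; so word 3 is Noun.
If word 6 were Adj, no tagging could satisfy rule 1; so word 6 is Noun.
That leaves exactly one tagging: Prep Prep Noun Prep Prep Noun Adj Prep.
Checking: rule 1 satisfied; rule 2 satisfied; rule 3 satisfied.

Prep Prep Noun Prep Prep Noun Adj Prep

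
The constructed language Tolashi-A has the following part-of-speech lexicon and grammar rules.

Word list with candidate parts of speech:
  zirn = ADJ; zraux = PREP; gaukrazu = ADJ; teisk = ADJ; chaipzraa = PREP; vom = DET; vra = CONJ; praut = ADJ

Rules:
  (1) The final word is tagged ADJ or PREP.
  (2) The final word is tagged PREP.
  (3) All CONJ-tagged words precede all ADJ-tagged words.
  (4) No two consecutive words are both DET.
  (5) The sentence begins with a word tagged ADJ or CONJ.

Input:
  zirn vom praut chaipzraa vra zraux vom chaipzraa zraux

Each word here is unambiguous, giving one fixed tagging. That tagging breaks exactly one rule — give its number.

3

Fixed tagging: ADJ DET ADJ PREP CONJ PREP DET PREP PREP.
Applying the rules: R1 ok, R2 ok, R3 fails, R4 ok, R5 ok.
Only rule 3 fails.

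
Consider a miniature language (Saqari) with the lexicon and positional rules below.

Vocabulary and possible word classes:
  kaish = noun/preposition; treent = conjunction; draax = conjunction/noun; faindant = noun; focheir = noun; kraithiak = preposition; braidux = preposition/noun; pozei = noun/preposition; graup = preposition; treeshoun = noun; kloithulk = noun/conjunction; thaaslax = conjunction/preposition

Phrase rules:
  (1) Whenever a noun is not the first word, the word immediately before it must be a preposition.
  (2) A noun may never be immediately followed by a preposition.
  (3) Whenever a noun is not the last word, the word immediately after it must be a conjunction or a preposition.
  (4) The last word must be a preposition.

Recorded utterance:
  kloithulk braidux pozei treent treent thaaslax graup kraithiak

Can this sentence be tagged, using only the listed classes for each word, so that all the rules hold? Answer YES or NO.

Candidates per position — 1:kloithulk {noun,conjunction}; 2:braidux {preposition,noun}; 3:pozei {noun,preposition}; 4:treent {conjunction}; 5:treent {conjunction}; 6:thaaslax {conjunction,preposition}; 7:graup {preposition}; 8:kraithiak {preposition}.
One satisfying assignment: conjunction preposition preposition conjunction conjunction preposition preposition preposition.
Check: rule 1 satisfied; rule 2 satisfied; rule 3 satisfied; rule 4 satisfied.

YES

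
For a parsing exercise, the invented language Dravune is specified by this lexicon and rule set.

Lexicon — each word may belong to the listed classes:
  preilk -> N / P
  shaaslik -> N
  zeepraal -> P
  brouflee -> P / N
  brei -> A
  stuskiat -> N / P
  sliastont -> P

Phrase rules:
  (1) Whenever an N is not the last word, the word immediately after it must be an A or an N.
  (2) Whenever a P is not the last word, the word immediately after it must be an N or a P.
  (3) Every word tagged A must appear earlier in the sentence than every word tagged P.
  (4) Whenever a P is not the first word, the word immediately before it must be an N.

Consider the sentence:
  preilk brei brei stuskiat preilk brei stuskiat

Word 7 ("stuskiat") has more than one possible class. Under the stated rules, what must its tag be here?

Candidates per position — 1:preilk {N,P}; 2:brei {A}; 3:brei {A}; 4:stuskiat {N,P}; 5:preilk {N,P}; 6:brei {A}; 7:stuskiat {N,P}.
If word 1 were P, no tagging could satisfy rule 2; so word 1 is N.
If word 4 were P, no tagging could satisfy rule 3; so word 4 is N.
If word 5 were P, no tagging could satisfy rule 1; so word 5 is N.
If word 7 were P, no tagging could satisfy rule 4; so word 7 is N.
The only consistent sequence is: N A A N N A N.
Check: rule 1 satisfied; rule 2 satisfied; rule 3 satisfied; rule 4 satisfied.

N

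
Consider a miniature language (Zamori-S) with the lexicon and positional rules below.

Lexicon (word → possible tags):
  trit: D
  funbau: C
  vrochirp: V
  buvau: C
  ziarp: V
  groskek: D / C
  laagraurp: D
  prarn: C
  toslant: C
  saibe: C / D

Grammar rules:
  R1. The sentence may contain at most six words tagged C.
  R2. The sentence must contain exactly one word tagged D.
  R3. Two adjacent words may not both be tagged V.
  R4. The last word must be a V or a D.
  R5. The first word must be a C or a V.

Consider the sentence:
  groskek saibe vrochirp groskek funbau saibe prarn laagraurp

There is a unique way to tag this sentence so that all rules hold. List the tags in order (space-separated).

Candidates per position — 1:groskek {D,C}; 2:saibe {C,D}; 3:vrochirp {V}; 4:groskek {D,C}; 5:funbau {C}; 6:saibe {C,D}; 7:prarn {C}; 8:laagraurp {D}.
If word 1 were D, no tagging could satisfy rule 2; so word 1 is C.
If word 2 were D, no tagging could satisfy rule 2; so word 2 is C.
If word 4 were D, no tagging could satisfy rule 2; so word 4 is C.
If word 6 were D, no tagging could satisfy rule 2; so word 6 is C.
The only consistent sequence is: C C V C C C C D.
Verifying each rule — rule 1 ✓; rule 2 ✓; rule 3 ✓; rule 4 ✓; rule 5 ✓.

C C V C C C C D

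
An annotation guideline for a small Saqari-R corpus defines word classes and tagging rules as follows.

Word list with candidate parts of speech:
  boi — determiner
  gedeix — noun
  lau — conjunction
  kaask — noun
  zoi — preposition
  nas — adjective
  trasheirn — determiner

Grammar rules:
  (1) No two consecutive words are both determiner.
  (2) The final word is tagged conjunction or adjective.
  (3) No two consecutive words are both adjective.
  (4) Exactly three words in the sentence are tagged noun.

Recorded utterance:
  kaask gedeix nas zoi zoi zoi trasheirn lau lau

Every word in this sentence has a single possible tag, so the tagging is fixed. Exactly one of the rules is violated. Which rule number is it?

Fixed tagging: noun noun adjective preposition preposition preposition determiner conjunction conjunction.
Applying the rules: R1 holds, R2 holds, R3 holds, R4 violated.
Only rule 4 fails.

4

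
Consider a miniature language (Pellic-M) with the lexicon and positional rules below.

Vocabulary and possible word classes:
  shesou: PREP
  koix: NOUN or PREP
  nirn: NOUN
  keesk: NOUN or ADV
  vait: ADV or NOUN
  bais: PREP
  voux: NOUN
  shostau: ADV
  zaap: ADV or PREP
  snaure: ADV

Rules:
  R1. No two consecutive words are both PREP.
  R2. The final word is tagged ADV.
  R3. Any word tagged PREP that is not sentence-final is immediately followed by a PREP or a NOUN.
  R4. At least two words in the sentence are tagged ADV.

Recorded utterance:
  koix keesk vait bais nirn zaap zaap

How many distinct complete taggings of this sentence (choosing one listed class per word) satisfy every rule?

6

Candidates per position — 1:koix {NOUN,PREP}; 2:keesk {NOUN,ADV}; 3:vait {ADV,NOUN}; 4:bais {PREP}; 5:nirn {NOUN}; 6:zaap {ADV,PREP}; 7:zaap {ADV,PREP}.
There are 32 candidate sequences in total.
Checking each against the rules leaves 6 sequences.
Count = 6.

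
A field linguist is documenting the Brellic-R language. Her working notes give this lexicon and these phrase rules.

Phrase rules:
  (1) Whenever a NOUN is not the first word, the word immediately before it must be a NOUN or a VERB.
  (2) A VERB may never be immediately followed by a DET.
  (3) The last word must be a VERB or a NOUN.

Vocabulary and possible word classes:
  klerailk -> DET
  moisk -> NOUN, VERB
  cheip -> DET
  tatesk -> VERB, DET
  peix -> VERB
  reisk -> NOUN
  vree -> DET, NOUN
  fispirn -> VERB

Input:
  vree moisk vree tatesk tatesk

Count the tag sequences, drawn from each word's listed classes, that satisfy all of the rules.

Candidates per position — 1:vree {DET,NOUN}; 2:moisk {NOUN,VERB}; 3:vree {DET,NOUN}; 4:tatesk {VERB,DET}; 5:tatesk {VERB,DET}.
There are 32 candidate sequences in total.
Checking each against the rules leaves 8 sequences.
Count = 8.

8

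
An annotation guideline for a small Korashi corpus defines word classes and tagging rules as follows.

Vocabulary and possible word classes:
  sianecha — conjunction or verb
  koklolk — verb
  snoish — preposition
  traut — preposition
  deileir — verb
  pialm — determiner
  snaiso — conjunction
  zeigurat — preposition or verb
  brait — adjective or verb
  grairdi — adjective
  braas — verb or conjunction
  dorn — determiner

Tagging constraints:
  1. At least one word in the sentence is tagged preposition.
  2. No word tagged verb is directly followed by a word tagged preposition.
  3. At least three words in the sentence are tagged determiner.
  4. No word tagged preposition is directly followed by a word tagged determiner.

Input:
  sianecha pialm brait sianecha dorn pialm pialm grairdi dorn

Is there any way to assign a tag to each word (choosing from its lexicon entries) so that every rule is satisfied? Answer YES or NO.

Candidates per position — 1:sianecha {conjunction,verb}; 2:pialm {determiner}; 3:brait {adjective,verb}; 4:sianecha {conjunction,verb}; 5:dorn {determiner}; 6:pialm {determiner}; 7:pialm {determiner}; 8:grairdi {adjective}; 9:dorn {determiner}.
Rule 1 cannot be satisfied by any choice of tags from the lexicon.
So there is no consistent tagging.

NO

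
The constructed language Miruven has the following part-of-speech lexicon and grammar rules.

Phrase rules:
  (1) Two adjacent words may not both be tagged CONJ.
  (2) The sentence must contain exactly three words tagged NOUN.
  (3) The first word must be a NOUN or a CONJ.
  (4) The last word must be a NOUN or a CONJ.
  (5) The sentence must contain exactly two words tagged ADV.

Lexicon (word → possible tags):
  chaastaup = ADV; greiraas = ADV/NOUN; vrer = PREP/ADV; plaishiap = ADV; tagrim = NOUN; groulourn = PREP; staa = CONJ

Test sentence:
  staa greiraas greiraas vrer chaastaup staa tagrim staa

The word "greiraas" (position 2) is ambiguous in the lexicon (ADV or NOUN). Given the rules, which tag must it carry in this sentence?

Candidates per position — 1:staa {CONJ}; 2:greiraas {ADV,NOUN}; 3:greiraas {ADV,NOUN}; 4:vrer {PREP,ADV}; 5:chaastaup {ADV}; 6:staa {CONJ}; 7:tagrim {NOUN}; 8:staa {CONJ}.
Position 2: ADV is ruled out by rule 2; that leaves NOUN.
Position 3: ADV is ruled out by rule 2; that leaves NOUN.
Position 4: PREP is ruled out by rule 5; that leaves ADV.
So the tagging must be: CONJ NOUN NOUN ADV ADV CONJ NOUN CONJ.
Verifying each rule — rule 1 ✓; rule 2 ✓; rule 3 ✓; rule 4 ✓; rule 5 ✓.

NOUN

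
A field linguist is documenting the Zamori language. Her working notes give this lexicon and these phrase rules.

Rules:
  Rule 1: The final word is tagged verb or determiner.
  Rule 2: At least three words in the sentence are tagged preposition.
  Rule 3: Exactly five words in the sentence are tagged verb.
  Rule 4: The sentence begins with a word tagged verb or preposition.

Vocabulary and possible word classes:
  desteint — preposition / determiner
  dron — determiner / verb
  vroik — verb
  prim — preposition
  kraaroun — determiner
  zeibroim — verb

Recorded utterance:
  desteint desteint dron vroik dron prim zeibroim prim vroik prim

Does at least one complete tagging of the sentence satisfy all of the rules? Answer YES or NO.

NO

Candidates per position — 1:desteint {preposition,determiner}; 2:desteint {preposition,determiner}; 3:dron {determiner,verb}; 4:vroik {verb}; 5:dron {determiner,verb}; 6:prim {preposition}; 7:zeibroim {verb}; 8:prim {preposition}; 9:vroik {verb}; 10:prim {preposition}.
Rule 1 cannot be satisfied by any choice of tags from the lexicon.
So there is no consistent tagging.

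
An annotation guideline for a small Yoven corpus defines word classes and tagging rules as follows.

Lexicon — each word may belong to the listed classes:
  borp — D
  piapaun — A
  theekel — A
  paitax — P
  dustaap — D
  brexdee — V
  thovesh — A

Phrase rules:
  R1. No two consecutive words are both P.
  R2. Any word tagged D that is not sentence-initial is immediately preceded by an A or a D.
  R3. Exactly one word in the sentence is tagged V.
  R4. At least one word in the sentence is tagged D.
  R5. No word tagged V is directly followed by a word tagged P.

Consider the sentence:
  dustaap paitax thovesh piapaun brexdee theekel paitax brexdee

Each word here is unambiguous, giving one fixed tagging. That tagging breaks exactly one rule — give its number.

Fixed tagging: D P A A V A P V.
Checking each rule: R1 holds, R2 holds, R3 violated, R4 holds, R5 holds.
Only rule 3 fails.

3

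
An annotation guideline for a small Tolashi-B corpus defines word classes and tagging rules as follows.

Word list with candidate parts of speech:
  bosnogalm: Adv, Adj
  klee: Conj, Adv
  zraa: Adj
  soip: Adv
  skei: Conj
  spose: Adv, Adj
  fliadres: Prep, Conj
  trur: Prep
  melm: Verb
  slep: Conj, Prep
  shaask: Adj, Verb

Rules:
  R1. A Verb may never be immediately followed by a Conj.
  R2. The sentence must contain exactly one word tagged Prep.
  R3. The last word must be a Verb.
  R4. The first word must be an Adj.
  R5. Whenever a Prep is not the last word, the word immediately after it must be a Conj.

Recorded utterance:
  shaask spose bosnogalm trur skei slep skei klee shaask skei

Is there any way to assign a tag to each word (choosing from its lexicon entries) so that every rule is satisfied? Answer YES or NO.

Candidates per position — 1:shaask {Adj,Verb}; 2:spose {Adv,Adj}; 3:bosnogalm {Adv,Adj}; 4:trur {Prep}; 5:skei {Conj}; 6:slep {Conj,Prep}; 7:skei {Conj}; 8:klee {Conj,Adv}; 9:shaask {Adj,Verb}; 10:skei {Conj}.
Rule 3 cannot be satisfied by any choice of tags from the lexicon.
So there is no consistent tagging.

NO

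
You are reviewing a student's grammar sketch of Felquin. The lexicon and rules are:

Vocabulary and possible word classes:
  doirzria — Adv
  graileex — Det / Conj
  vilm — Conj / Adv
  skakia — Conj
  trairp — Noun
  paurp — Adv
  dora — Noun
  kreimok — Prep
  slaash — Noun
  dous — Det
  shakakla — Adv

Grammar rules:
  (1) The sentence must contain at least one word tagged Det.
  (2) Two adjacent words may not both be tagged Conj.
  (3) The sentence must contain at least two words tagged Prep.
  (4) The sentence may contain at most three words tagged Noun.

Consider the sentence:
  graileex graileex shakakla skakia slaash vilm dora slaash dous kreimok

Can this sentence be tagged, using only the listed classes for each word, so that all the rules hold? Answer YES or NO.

Candidates per position — 1:graileex {Det,Conj}; 2:graileex {Det,Conj}; 3:shakakla {Adv}; 4:skakia {Conj}; 5:slaash {Noun}; 6:vilm {Conj,Adv}; 7:dora {Noun}; 8:slaash {Noun}; 9:dous {Det}; 10:kreimok {Prep}.
Rule 3 cannot be satisfied by any choice of tags from the lexicon.
So there is no consistent tagging.

NO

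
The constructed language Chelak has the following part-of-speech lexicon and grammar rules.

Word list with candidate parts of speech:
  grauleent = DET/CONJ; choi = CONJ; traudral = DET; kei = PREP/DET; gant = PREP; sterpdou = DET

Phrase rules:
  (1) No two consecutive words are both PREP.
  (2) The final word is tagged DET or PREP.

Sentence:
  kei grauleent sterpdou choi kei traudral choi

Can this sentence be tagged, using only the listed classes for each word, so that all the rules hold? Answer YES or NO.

NO

Candidates per position — 1:kei {PREP,DET}; 2:grauleent {DET,CONJ}; 3:sterpdou {DET}; 4:choi {CONJ}; 5:kei {PREP,DET}; 6:traudral {DET}; 7:choi {CONJ}.
Rule 2 cannot be satisfied by any choice of tags from the lexicon.
So there is no consistent tagging.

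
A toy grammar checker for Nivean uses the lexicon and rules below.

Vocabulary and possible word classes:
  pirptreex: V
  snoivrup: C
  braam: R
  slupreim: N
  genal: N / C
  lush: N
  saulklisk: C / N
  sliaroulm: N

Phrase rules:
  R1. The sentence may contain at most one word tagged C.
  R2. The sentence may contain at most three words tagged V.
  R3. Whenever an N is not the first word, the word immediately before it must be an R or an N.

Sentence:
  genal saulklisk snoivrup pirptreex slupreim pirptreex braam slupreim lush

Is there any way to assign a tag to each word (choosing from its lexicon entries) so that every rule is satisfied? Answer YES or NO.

NO

Candidates per position — 1:genal {N,C}; 2:saulklisk {C,N}; 3:snoivrup {C}; 4:pirptreex {V}; 5:slupreim {N}; 6:pirptreex {V}; 7:braam {R}; 8:slupreim {N}; 9:lush {N}.
Rule 3 cannot be satisfied by any choice of tags from the lexicon.
So there is no consistent tagging.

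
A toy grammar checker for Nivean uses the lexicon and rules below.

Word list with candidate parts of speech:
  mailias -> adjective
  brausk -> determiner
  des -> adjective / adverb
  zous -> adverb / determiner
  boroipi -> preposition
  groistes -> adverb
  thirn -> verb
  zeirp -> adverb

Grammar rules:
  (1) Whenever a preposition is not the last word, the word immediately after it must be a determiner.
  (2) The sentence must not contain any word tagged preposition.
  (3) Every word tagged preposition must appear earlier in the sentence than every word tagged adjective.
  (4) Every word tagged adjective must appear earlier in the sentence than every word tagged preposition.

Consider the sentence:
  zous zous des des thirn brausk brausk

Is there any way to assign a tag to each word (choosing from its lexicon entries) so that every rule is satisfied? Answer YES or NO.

YES

Candidates per position — 1:zous {adverb,determiner}; 2:zous {adverb,determiner}; 3:des {adjective,adverb}; 4:des {adjective,adverb}; 5:thirn {verb}; 6:brausk {determiner}; 7:brausk {determiner}.
One satisfying assignment: determiner determiner adjective adverb verb determiner determiner.
Rule-by-rule: rule 1 ok; rule 2 ok; rule 3 ok; rule 4 ok.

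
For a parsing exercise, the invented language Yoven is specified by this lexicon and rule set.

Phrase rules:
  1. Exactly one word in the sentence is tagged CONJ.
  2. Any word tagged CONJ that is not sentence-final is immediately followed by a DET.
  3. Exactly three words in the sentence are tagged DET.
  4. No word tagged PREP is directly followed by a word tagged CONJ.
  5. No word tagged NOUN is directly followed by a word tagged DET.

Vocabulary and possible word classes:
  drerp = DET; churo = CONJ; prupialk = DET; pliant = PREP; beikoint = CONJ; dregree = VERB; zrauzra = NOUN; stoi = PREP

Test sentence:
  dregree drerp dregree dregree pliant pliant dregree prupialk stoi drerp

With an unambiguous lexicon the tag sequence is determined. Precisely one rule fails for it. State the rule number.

Fixed tagging: VERB DET VERB VERB PREP PREP VERB DET PREP DET.
Rule check: R1 fail, R2 pass, R3 pass, R4 pass, R5 pass.
Only rule 1 fails.

1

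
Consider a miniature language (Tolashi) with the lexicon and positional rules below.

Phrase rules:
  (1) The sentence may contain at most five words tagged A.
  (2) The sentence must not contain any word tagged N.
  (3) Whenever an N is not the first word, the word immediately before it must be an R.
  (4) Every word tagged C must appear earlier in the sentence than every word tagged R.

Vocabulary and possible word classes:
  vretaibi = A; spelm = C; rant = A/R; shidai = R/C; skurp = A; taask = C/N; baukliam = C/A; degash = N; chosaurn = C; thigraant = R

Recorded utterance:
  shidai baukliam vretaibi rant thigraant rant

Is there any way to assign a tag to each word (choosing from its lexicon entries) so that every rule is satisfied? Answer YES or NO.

YES

Candidates per position — 1:shidai {R,C}; 2:baukliam {C,A}; 3:vretaibi {A}; 4:rant {A,R}; 5:thigraant {R}; 6:rant {A,R}.
One satisfying assignment: C A A R R R.
Rule-by-rule: rule 1 ✓; rule 2 ✓; rule 3 ✓; rule 4 ✓.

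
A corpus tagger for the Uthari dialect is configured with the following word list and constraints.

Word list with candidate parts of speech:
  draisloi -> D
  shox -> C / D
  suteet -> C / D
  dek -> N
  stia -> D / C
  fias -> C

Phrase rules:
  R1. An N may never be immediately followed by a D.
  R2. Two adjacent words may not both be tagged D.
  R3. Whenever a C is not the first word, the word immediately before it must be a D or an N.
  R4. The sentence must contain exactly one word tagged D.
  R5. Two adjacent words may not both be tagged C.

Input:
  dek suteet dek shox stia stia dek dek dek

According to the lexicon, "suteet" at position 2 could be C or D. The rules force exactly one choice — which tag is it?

C

Candidates per position — 1:dek {N}; 2:suteet {C,D}; 3:dek {N}; 4:shox {C,D}; 5:stia {D,C}; 6:stia {D,C}; 7:dek {N}; 8:dek {N}; 9:dek {N}.
Word 2 cannot be D — rule 1 would then fail for every completion. It is C.
Word 4 cannot be D — rule 1 would then fail for every completion. It is C.
Word 5 cannot be C — rule 3 would then fail for every completion. It is D.
Word 6 cannot be D — rule 2 would then fail for every completion. It is C.
The unique satisfying tagging is: N C N C D C N N N.
Check: rule 1 ✓; rule 2 ✓; rule 3 ✓; rule 4 ✓; rule 5 ✓.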